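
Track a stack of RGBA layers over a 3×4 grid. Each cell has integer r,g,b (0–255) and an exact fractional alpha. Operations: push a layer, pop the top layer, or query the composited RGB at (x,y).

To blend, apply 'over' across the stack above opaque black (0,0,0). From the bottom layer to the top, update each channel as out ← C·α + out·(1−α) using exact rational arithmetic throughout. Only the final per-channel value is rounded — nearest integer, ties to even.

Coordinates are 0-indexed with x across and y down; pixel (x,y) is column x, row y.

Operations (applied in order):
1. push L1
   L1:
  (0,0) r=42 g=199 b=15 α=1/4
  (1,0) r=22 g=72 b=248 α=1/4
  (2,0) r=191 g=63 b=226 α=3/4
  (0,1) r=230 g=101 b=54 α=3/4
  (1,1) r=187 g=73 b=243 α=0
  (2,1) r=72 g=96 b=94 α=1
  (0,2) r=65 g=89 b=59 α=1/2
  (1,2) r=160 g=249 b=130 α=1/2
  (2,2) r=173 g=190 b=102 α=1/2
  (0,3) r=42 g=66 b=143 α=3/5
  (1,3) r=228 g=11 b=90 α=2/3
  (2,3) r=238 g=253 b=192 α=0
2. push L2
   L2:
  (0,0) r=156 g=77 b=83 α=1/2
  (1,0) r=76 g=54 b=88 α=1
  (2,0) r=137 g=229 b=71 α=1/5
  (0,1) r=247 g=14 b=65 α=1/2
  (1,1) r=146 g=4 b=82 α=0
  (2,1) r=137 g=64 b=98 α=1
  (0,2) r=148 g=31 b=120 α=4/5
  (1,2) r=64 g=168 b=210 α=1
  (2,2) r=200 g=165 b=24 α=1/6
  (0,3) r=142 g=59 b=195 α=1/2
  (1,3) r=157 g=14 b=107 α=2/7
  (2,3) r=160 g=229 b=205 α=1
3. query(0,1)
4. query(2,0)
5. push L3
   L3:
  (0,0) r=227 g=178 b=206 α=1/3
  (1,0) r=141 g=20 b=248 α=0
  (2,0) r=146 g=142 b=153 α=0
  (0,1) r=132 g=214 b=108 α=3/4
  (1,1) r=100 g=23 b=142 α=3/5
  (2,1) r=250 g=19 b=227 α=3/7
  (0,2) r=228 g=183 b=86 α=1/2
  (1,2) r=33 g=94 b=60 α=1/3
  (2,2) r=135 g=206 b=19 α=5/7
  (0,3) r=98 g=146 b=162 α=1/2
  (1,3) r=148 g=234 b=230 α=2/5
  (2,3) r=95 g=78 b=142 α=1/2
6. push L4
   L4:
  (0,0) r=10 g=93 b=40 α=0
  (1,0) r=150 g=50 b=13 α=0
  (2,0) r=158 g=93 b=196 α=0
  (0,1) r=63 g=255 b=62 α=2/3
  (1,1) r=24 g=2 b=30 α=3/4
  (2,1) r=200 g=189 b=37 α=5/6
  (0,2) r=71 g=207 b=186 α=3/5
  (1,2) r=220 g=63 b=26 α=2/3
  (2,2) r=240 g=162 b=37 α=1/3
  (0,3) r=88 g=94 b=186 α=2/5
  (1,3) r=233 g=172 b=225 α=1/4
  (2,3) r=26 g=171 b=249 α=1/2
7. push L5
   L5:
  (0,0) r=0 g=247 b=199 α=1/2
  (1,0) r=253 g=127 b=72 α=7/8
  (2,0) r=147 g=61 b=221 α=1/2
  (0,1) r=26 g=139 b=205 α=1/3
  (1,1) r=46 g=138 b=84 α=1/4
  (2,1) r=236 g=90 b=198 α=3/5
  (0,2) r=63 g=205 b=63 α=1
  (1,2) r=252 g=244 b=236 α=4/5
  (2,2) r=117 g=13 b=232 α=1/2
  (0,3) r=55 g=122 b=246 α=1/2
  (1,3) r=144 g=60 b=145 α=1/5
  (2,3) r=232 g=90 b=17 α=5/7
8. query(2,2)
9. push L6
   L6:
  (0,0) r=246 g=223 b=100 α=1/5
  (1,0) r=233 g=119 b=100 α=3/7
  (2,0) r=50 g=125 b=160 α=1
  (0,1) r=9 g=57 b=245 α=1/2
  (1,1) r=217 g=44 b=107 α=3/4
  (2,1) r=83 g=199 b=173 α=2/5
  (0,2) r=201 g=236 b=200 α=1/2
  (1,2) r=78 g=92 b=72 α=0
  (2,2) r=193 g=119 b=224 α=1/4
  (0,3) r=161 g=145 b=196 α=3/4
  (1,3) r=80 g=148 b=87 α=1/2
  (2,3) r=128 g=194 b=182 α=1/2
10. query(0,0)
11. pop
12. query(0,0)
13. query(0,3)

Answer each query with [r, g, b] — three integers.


query (0,1) [L1,L2] — begin 0,0,0
after L1 α=3/4: [345/2, 303/4, 81/2]
after L2 α=1/2: [839/4, 359/8, 211/4]
= [210, 45, 53]

at x=2,y=0 over L1,L2:
after L1 α=3/4: [573/4, 189/4, 339/2]
after L2 α=1/5: [142, 418/5, 749/5]
= [142, 84, 150]

query (2,2) [L1,L2,L3,L4,L5] — begin 0,0,0
+L1 (α=1/2) → [173/2, 95, 51]
+L2 (α=1/6) → [1265/12, 320/3, 93/2]
+L3 (α=5/7) → [5315/42, 3730/21, 188/7]
+L4 (α=1/3) → [10355/63, 10862/63, 635/21]
+L5 (α=1/2) → [8863/63, 11681/126, 5507/42]
= [141, 93, 131]

at x=0,y=0 over L1,L2,L3,L4,L5,L6:
+L1 (α=1/4) → [21/2, 199/4, 15/4]
+L2 (α=1/2) → [333/4, 507/8, 347/8]
+L3 (α=1/3) → [787/6, 1219/12, 1171/12]
+L4 (α=0) → [787/6, 1219/12, 1171/12]
+L5 (α=1/2) → [787/12, 4183/24, 3559/24]
+L6 (α=1/5) → [305/3, 5521/30, 4159/30]
→ [102, 184, 139]

(0,0) stack=L1,L2,L3,L4,L5; from [0,0,0]:
L1 α=1/4: [21/2, 199/4, 15/4]
L2 α=1/2: [333/4, 507/8, 347/8]
L3 α=1/3: [787/6, 1219/12, 1171/12]
L4 α=0: [787/6, 1219/12, 1171/12]
L5 α=1/2: [787/12, 4183/24, 3559/24]
= [66, 174, 148]

query (0,3) [L1,L2,L3,L4,L5] — begin 0,0,0
L1 α=3/5: [126/5, 198/5, 429/5]
L2 α=1/2: [418/5, 493/10, 702/5]
L3 α=1/2: [454/5, 1953/20, 756/5]
L4 α=2/5: [2242/25, 9619/100, 4128/25]
L5 α=1/2: [3617/50, 21819/200, 5139/25]
→ [72, 109, 206]


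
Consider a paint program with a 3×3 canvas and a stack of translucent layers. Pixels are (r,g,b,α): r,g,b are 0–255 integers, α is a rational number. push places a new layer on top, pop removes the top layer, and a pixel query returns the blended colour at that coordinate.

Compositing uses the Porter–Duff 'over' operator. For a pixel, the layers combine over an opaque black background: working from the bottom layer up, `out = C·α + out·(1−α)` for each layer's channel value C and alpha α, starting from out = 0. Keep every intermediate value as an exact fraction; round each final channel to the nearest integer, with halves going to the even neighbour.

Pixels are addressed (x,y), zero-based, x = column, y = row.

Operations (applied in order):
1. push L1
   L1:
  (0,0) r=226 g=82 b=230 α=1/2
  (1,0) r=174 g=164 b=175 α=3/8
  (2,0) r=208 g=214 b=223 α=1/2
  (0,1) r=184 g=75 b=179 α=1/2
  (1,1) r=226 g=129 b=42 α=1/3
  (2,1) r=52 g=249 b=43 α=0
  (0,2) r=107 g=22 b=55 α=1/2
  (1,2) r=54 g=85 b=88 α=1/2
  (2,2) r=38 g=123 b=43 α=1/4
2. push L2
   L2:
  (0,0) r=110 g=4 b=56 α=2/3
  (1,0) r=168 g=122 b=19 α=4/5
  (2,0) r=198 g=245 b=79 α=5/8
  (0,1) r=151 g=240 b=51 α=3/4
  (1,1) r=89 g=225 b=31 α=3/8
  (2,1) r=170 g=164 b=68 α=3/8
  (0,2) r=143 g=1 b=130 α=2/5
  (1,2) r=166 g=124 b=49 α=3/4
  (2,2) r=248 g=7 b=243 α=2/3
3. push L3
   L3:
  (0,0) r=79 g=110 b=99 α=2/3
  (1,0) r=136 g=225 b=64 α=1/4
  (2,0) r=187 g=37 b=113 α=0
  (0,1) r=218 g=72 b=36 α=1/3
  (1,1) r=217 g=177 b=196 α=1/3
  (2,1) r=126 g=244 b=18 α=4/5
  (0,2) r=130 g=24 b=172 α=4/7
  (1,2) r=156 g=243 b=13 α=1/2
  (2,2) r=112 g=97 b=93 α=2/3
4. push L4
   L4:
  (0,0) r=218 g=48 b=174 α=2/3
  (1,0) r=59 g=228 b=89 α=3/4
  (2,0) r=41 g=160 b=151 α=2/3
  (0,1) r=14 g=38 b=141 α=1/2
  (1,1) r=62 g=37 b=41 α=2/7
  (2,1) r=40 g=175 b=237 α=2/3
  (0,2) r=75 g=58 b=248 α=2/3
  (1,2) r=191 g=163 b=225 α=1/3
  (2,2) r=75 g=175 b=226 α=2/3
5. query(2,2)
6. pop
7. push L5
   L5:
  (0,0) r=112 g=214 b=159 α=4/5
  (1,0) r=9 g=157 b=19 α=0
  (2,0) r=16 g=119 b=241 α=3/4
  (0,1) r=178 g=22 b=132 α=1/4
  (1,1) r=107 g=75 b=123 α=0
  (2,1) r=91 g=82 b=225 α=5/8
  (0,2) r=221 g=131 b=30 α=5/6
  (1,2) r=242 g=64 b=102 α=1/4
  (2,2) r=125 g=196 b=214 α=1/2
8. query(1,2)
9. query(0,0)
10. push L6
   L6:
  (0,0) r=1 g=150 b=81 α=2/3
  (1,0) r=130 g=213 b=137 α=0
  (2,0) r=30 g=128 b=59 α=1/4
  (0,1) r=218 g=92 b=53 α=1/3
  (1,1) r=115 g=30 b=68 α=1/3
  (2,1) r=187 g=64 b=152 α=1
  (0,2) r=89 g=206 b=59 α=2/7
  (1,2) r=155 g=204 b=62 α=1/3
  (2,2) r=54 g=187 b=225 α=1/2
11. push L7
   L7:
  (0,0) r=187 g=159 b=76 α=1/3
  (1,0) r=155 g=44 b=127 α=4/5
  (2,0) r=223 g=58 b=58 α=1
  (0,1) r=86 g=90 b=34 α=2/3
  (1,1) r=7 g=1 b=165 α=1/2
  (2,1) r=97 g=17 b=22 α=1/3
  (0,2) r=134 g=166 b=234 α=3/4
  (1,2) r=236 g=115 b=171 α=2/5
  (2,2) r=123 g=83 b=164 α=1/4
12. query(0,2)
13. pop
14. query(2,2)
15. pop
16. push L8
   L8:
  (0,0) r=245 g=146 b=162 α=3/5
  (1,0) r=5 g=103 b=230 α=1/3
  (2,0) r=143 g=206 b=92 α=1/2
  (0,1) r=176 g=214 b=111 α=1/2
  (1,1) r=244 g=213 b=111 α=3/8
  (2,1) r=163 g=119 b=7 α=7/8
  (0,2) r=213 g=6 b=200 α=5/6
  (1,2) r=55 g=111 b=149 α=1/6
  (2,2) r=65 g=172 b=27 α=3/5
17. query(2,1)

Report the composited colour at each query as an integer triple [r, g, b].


(2,2) stack=L1,L2,L3,L4; from [0,0,0]:
+L1 (α=1/4) → [19/2, 123/4, 43/4]
+L2 (α=2/3) → [337/2, 179/12, 1987/12]
+L3 (α=2/3) → [785/6, 2507/36, 4219/36]
+L4 (α=2/3) → [1685/18, 15107/108, 20491/108]
→ [94, 140, 190]

(1,2) stack=L1,L2,L3,L5; from [0,0,0]:
+L1 (α=1/2) → [27, 85/2, 44]
+L2 (α=3/4) → [525/4, 829/8, 191/4]
+L3 (α=1/2) → [1149/8, 2773/16, 243/8]
+L5 (α=1/4) → [5383/32, 9343/64, 1545/32]
→ [168, 146, 48]

at x=0,y=0 over L1,L2,L3,L5:
+L1 (α=1/2) → [113, 41, 115]
+L2 (α=2/3) → [111, 49/3, 227/3]
+L3 (α=2/3) → [269/3, 709/9, 821/9]
+L5 (α=4/5) → [1613/15, 8413/45, 1309/9]
rounded: [108, 187, 145]

(0,2) stack=L1,L2,L3,L5,L6,L7; from [0,0,0]:
after L1 α=1/2: [107/2, 11, 55/2]
after L2 α=2/5: [893/10, 7, 137/2]
after L3 α=4/7: [7879/70, 117/7, 1787/14]
after L5 α=5/6: [85229/420, 2351/21, 3887/84]
after L6 α=2/7: [100181/588, 20407/147, 29347/588]
after L7 α=3/4: [336557/2352, 93613/588, 442123/2352]
→ [143, 159, 188]

query (2,2) [L1,L2,L3,L5,L6] — begin 0,0,0
after L1 α=1/4: [19/2, 123/4, 43/4]
after L2 α=2/3: [337/2, 179/12, 1987/12]
after L3 α=2/3: [785/6, 2507/36, 4219/36]
after L5 α=1/2: [1535/12, 9563/72, 11923/72]
after L6 α=1/2: [2183/24, 23027/144, 28123/144]
= [91, 160, 195]

(2,1) stack=L1,L2,L3,L5,L8; from [0,0,0]:
L1 α=0: [0, 0, 0]
L2 α=3/8: [255/4, 123/2, 51/2]
L3 α=4/5: [2271/20, 415/2, 39/2]
L5 α=5/8: [15913/160, 2065/16, 2367/16]
L8 α=7/8: [198473/1280, 15393/128, 3151/128]
→ [155, 120, 25]


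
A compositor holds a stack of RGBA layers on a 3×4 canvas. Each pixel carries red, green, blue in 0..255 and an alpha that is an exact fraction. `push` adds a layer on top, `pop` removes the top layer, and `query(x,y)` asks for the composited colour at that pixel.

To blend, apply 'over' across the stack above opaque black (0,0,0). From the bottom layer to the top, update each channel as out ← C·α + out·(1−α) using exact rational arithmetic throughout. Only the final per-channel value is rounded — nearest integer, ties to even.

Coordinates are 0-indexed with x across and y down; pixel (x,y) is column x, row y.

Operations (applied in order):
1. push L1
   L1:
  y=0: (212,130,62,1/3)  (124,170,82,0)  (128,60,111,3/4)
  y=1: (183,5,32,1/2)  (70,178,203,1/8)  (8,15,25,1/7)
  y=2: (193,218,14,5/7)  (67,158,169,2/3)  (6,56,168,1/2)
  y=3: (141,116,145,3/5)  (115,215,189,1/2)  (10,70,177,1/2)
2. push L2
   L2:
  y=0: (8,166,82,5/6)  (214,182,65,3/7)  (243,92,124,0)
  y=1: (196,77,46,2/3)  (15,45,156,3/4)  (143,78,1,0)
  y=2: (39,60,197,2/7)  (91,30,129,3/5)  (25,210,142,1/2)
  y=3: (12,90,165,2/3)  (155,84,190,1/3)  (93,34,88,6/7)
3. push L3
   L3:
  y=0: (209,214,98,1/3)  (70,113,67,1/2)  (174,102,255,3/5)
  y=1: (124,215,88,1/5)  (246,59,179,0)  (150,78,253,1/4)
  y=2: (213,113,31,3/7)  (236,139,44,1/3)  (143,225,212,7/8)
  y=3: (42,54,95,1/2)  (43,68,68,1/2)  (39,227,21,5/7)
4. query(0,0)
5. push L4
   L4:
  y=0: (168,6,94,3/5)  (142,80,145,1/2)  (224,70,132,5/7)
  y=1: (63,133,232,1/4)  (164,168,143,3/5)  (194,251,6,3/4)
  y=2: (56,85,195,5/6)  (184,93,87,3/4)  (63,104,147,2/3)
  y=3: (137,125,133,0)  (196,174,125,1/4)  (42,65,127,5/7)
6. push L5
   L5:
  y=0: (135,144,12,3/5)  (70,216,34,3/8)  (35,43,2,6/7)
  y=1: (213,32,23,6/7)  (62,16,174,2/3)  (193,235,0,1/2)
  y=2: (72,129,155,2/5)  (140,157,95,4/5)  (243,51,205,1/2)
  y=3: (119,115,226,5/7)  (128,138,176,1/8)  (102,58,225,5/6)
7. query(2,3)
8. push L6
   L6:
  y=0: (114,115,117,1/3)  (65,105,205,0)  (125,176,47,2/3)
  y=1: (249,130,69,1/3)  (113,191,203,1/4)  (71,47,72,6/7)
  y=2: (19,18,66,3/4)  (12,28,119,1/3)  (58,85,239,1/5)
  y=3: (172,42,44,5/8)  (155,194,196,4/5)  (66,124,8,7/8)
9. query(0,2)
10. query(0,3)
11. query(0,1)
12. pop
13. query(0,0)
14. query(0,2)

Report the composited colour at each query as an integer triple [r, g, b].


at x=0,y=0 over L1,L2,L3:
L1 α=1/3: [212/3, 130/3, 62/3]
L2 α=5/6: [166/9, 1310/9, 646/9]
L3 α=1/3: [2213/27, 4546/27, 2174/27]
rounded: [82, 168, 81]

(2,3) stack=L1,L2,L3,L4,L5; from [0,0,0]:
L1 α=1/2: [5, 35, 177/2]
L2 α=6/7: [563/7, 239/7, 1233/14]
L3 α=5/7: [2491/49, 8423/49, 1968/49]
L4 α=5/7: [15272/343, 32771/343, 35051/343]
L5 α=5/6: [95101/1029, 132241/2058, 210463/1029]
rounded: [92, 64, 205]

query (0,2) [L1,L2,L3,L4,L5,L6] — begin 0,0,0
after L1 α=5/7: [965/7, 1090/7, 10]
after L2 α=2/7: [5371/49, 6290/49, 444/7]
after L3 α=3/7: [52795/343, 41771/343, 2427/49]
after L4 α=5/6: [148835/2058, 93773/1029, 8367/49]
after L5 α=2/5: [247619/3430, 182267/1715, 40291/245]
after L6 α=3/4: [443129/13720, 274877/6860, 88801/980]
= [32, 40, 91]

query (0,3) [L1,L2,L3,L4,L5,L6] — begin 0,0,0
+L1 (α=3/5) → [423/5, 348/5, 87]
+L2 (α=2/3) → [181/5, 416/5, 139]
+L3 (α=1/2) → [391/10, 343/5, 117]
+L4 (α=0) → [391/10, 343/5, 117]
+L5 (α=5/7) → [3366/35, 3561/35, 1364/7]
+L6 (α=5/8) → [20099/140, 18033/280, 704/7]
rounded: [144, 64, 101]

query (0,1) [L1,L2,L3,L4,L5,L6] — begin 0,0,0
+L1 (α=1/2) → [183/2, 5/2, 16]
+L2 (α=2/3) → [967/6, 313/6, 36]
+L3 (α=1/5) → [2306/15, 1271/15, 232/5]
+L4 (α=1/4) → [2621/20, 484/5, 464/5]
+L5 (α=6/7) → [28181/140, 1444/35, 1154/35]
+L6 (α=1/3) → [45611/210, 7438/105, 4723/105]
→ [217, 71, 45]

at x=0,y=0 over L1,L2,L3,L4,L5:
+L1 (α=1/3) → [212/3, 130/3, 62/3]
+L2 (α=5/6) → [166/9, 1310/9, 646/9]
+L3 (α=1/3) → [2213/27, 4546/27, 2174/27]
+L4 (α=3/5) → [18034/135, 9578/135, 11962/135]
+L5 (α=3/5) → [90743/675, 77476/675, 28784/675]
= [134, 115, 43]

at x=0,y=2 over L1,L2,L3,L4,L5:
L1 α=5/7: [965/7, 1090/7, 10]
L2 α=2/7: [5371/49, 6290/49, 444/7]
L3 α=3/7: [52795/343, 41771/343, 2427/49]
L4 α=5/6: [148835/2058, 93773/1029, 8367/49]
L5 α=2/5: [247619/3430, 182267/1715, 40291/245]
→ [72, 106, 164]


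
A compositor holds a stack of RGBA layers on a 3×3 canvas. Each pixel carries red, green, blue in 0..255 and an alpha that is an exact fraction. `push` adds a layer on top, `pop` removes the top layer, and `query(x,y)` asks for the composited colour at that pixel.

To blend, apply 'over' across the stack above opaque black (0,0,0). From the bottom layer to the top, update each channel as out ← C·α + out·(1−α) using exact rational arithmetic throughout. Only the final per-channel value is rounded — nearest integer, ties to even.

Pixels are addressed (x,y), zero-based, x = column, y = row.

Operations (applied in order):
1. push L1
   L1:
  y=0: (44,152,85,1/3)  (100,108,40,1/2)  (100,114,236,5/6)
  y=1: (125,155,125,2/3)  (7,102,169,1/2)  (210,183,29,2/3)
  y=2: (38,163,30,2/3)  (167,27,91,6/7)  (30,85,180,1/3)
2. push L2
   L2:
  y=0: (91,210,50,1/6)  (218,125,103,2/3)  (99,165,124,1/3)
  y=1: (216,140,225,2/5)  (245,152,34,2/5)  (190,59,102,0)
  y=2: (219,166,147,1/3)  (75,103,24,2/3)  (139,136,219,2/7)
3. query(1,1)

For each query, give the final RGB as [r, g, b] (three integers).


query (1,1) [L1,L2] — begin 0,0,0
L1 α=1/2: [7/2, 51, 169/2]
L2 α=2/5: [1001/10, 457/5, 643/10]
→ [100, 91, 64]


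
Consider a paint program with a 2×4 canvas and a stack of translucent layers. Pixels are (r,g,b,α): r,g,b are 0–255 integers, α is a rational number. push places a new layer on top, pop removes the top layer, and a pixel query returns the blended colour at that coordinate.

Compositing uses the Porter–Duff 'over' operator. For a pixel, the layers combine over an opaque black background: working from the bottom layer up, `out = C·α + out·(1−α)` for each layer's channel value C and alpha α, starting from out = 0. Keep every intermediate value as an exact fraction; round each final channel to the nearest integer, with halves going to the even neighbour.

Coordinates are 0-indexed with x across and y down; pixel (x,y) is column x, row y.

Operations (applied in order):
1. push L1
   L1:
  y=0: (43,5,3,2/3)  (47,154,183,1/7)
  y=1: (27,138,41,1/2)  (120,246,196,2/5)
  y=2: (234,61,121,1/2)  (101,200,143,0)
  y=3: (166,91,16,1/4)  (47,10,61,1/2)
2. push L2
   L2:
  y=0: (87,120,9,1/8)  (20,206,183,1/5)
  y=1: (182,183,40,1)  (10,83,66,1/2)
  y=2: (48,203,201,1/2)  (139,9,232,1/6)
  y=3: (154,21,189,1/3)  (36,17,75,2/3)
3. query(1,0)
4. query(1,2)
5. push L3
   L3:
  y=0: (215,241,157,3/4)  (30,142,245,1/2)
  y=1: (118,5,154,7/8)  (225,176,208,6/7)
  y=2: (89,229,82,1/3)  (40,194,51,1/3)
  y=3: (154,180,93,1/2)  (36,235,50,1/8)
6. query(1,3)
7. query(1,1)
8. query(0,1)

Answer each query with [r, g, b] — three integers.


at x=1,y=0 over L1,L2:
+L1 (α=1/7) → [47/7, 22, 183/7]
+L2 (α=1/5) → [328/35, 294/5, 2013/35]
= [9, 59, 58]

(1,2) stack=L1,L2; from [0,0,0]:
+L1 (α=0) → [0, 0, 0]
+L2 (α=1/6) → [139/6, 3/2, 116/3]
→ [23, 2, 39]

(1,3) stack=L1,L2,L3; from [0,0,0]:
+L1 (α=1/2) → [47/2, 5, 61/2]
+L2 (α=2/3) → [191/6, 13, 361/6]
+L3 (α=1/8) → [1553/48, 163/4, 2827/48]
rounded: [32, 41, 59]

at x=1,y=1 over L1,L2,L3:
L1 α=2/5: [48, 492/5, 392/5]
L2 α=1/2: [29, 907/10, 361/5]
L3 α=6/7: [197, 11467/70, 943/5]
→ [197, 164, 189]

at x=0,y=1 over L1,L2,L3:
+L1 (α=1/2) → [27/2, 69, 41/2]
+L2 (α=1) → [182, 183, 40]
+L3 (α=7/8) → [126, 109/4, 559/4]
rounded: [126, 27, 140]


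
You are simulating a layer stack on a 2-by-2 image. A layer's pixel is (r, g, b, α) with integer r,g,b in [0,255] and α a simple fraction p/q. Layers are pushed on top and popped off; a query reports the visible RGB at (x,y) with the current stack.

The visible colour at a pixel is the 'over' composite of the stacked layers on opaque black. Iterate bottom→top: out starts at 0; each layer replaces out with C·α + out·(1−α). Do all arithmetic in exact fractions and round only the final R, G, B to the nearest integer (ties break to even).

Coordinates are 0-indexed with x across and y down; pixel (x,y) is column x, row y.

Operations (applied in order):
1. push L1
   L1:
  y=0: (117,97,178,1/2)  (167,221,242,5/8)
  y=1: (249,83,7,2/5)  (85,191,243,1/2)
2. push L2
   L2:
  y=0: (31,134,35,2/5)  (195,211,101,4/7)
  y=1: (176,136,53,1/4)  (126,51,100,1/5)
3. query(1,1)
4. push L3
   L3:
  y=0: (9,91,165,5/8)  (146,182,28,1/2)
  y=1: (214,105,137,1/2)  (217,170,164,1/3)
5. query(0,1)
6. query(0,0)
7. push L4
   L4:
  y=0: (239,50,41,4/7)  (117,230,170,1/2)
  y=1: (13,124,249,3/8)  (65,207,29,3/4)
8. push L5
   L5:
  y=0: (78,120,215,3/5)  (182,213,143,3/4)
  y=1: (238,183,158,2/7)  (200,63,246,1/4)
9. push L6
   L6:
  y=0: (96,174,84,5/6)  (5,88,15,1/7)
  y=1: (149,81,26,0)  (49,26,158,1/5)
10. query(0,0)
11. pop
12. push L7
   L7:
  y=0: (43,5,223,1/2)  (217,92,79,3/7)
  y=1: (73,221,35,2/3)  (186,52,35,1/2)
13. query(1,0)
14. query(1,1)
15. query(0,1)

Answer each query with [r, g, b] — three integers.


(1,1) stack=L1,L2; from [0,0,0]:
L1 α=1/2: [85/2, 191/2, 243/2]
L2 α=1/5: [296/5, 433/5, 586/5]
rounded: [59, 87, 117]

query (0,1) [L1,L2,L3] — begin 0,0,0
after L1 α=2/5: [498/5, 166/5, 14/5]
after L2 α=1/4: [1187/10, 589/10, 307/20]
after L3 α=1/2: [3327/20, 1639/20, 3047/40]
= [166, 82, 76]

query (0,0) [L1,L2,L3] — begin 0,0,0
L1 α=1/2: [117/2, 97/2, 89]
L2 α=2/5: [95/2, 827/10, 337/5]
L3 α=5/8: [375/16, 7031/80, 642/5]
= [23, 88, 128]

(0,0) stack=L1,L2,L3,L4,L5,L6; from [0,0,0]:
L1 α=1/2: [117/2, 97/2, 89]
L2 α=2/5: [95/2, 827/10, 337/5]
L3 α=5/8: [375/16, 7031/80, 642/5]
L4 α=4/7: [16421/112, 5299/80, 2746/35]
L5 α=3/5: [5905/56, 19699/200, 28067/175]
L6 α=5/6: [32785/336, 193699/1200, 101567/1050]
→ [98, 161, 97]

at x=1,y=0 over L1,L2,L3,L4,L5,L7:
after L1 α=5/8: [835/8, 1105/8, 605/4]
after L2 α=4/7: [8745/56, 10067/56, 3431/28]
after L3 α=1/2: [16921/112, 20259/112, 4215/56]
after L4 α=1/2: [30025/224, 46019/224, 13735/112]
after L5 α=3/4: [152329/896, 189155/896, 61783/448]
after L7 α=3/7: [298153/1568, 250979/1568, 88327/784]
rounded: [190, 160, 113]

query (1,1) [L1,L2,L3,L4,L5,L7] — begin 0,0,0
+L1 (α=1/2) → [85/2, 191/2, 243/2]
+L2 (α=1/5) → [296/5, 433/5, 586/5]
+L3 (α=1/3) → [559/5, 572/5, 664/5]
+L4 (α=3/4) → [767/10, 3677/20, 1099/20]
+L5 (α=1/4) → [4301/40, 12291/80, 8217/80]
+L7 (α=1/2) → [11741/80, 16451/160, 11017/160]
= [147, 103, 69]

at x=0,y=1 over L1,L2,L3,L4,L5,L7:
+L1 (α=2/5) → [498/5, 166/5, 14/5]
+L2 (α=1/4) → [1187/10, 589/10, 307/20]
+L3 (α=1/2) → [3327/20, 1639/20, 3047/40]
+L4 (α=3/8) → [3483/32, 3127/32, 9023/64]
+L5 (α=2/7) → [32647/224, 27347/224, 65339/448]
+L7 (α=2/3) → [65351/672, 126355/672, 32233/448]
= [97, 188, 72]


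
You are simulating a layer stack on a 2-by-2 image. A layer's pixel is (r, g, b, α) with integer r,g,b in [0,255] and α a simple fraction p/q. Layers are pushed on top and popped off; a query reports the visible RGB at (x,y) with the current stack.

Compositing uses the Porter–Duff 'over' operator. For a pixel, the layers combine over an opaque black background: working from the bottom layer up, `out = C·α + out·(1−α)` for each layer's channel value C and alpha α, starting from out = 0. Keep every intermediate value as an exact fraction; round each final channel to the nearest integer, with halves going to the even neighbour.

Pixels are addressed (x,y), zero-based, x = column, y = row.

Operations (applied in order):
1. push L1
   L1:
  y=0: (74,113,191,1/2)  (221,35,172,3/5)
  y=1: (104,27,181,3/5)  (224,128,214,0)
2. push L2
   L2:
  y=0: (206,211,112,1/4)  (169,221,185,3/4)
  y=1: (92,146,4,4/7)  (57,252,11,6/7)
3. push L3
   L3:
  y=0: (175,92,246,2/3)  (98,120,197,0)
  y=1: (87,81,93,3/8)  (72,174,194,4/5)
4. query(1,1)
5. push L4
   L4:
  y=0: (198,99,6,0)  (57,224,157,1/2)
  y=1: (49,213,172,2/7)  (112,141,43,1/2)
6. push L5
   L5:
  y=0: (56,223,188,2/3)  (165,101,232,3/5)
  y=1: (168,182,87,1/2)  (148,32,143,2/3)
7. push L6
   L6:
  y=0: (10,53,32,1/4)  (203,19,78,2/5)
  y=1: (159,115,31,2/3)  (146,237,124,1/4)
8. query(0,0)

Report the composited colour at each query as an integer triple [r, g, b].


at x=1,y=1 over L1,L2,L3:
after L1 α=0: [0, 0, 0]
after L2 α=6/7: [342/7, 216, 66/7]
after L3 α=4/5: [2358/35, 912/5, 5498/35]
= [67, 182, 157]

at x=0,y=0 over L1,L2,L3,L4,L5,L6:
+L1 (α=1/2) → [37, 113/2, 191/2]
+L2 (α=1/4) → [317/4, 761/8, 797/8]
+L3 (α=2/3) → [1717/12, 2233/24, 4733/24]
+L4 (α=0) → [1717/12, 2233/24, 4733/24]
+L5 (α=2/3) → [3061/36, 12937/72, 13757/72]
+L6 (α=1/4) → [3181/48, 14209/96, 14525/96]
= [66, 148, 151]


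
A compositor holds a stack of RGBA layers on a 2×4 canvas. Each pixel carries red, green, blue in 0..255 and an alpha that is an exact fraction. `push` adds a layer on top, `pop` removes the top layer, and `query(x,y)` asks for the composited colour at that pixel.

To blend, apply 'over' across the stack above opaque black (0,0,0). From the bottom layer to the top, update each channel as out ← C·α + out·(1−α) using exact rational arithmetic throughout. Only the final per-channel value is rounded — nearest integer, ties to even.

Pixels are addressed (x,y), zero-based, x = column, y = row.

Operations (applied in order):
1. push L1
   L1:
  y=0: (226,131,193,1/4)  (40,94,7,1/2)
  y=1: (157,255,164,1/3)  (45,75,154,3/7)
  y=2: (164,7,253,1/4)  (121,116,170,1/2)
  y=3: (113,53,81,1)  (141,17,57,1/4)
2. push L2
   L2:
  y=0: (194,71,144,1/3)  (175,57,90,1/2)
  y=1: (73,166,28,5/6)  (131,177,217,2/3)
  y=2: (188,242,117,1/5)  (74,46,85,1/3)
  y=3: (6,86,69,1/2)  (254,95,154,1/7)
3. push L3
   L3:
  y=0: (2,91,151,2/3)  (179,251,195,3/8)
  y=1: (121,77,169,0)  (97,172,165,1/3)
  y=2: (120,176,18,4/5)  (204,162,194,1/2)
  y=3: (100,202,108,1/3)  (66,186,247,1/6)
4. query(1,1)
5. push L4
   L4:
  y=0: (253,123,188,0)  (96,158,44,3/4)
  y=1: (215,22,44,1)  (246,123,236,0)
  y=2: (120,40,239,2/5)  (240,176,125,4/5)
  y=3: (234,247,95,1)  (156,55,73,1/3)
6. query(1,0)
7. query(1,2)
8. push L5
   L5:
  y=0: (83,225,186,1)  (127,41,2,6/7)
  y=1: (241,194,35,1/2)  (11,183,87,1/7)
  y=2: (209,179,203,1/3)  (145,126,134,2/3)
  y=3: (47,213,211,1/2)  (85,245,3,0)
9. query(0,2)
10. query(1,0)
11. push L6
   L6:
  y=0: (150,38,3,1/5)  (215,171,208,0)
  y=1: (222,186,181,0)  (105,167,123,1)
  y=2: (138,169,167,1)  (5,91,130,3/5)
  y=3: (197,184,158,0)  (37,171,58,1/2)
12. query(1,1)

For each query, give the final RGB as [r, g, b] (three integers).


at x=1,y=1 over L1,L2,L3:
after L1 α=3/7: [135/7, 225/7, 66]
after L2 α=2/3: [1969/21, 901/7, 500/3]
after L3 α=1/3: [5975/63, 1002/7, 1495/9]
= [95, 143, 166]

(1,0) stack=L1,L2,L3,L4; from [0,0,0]:
L1 α=1/2: [20, 47, 7/2]
L2 α=1/2: [195/2, 52, 187/4]
L3 α=3/8: [2049/16, 1013/8, 3275/32]
L4 α=3/4: [6657/64, 4805/32, 7499/128]
→ [104, 150, 59]

query (1,2) [L1,L2,L3,L4] — begin 0,0,0
+L1 (α=1/2) → [121/2, 58, 85]
+L2 (α=1/3) → [65, 54, 85]
+L3 (α=1/2) → [269/2, 108, 279/2]
+L4 (α=4/5) → [2189/10, 812/5, 1279/10]
→ [219, 162, 128]

at x=0,y=2 over L1,L2,L3,L4,L5:
+L1 (α=1/4) → [41, 7/4, 253/4]
+L2 (α=1/5) → [352/5, 249/5, 74]
+L3 (α=4/5) → [2752/25, 3769/25, 146/5]
+L4 (α=2/5) → [14256/125, 13307/125, 2828/25]
+L5 (α=1/3) → [54637/375, 48989/375, 3577/25]
= [146, 131, 143]

at x=1,y=0 over L1,L2,L3,L4,L5:
+L1 (α=1/2) → [20, 47, 7/2]
+L2 (α=1/2) → [195/2, 52, 187/4]
+L3 (α=3/8) → [2049/16, 1013/8, 3275/32]
+L4 (α=3/4) → [6657/64, 4805/32, 7499/128]
+L5 (α=6/7) → [55425/448, 1811/32, 9035/896]
→ [124, 57, 10]

(1,1) stack=L1,L2,L3,L4,L5,L6; from [0,0,0]:
+L1 (α=3/7) → [135/7, 225/7, 66]
+L2 (α=2/3) → [1969/21, 901/7, 500/3]
+L3 (α=1/3) → [5975/63, 1002/7, 1495/9]
+L4 (α=0) → [5975/63, 1002/7, 1495/9]
+L5 (α=1/7) → [12181/147, 7293/49, 3251/21]
+L6 (α=1) → [105, 167, 123]
= [105, 167, 123]


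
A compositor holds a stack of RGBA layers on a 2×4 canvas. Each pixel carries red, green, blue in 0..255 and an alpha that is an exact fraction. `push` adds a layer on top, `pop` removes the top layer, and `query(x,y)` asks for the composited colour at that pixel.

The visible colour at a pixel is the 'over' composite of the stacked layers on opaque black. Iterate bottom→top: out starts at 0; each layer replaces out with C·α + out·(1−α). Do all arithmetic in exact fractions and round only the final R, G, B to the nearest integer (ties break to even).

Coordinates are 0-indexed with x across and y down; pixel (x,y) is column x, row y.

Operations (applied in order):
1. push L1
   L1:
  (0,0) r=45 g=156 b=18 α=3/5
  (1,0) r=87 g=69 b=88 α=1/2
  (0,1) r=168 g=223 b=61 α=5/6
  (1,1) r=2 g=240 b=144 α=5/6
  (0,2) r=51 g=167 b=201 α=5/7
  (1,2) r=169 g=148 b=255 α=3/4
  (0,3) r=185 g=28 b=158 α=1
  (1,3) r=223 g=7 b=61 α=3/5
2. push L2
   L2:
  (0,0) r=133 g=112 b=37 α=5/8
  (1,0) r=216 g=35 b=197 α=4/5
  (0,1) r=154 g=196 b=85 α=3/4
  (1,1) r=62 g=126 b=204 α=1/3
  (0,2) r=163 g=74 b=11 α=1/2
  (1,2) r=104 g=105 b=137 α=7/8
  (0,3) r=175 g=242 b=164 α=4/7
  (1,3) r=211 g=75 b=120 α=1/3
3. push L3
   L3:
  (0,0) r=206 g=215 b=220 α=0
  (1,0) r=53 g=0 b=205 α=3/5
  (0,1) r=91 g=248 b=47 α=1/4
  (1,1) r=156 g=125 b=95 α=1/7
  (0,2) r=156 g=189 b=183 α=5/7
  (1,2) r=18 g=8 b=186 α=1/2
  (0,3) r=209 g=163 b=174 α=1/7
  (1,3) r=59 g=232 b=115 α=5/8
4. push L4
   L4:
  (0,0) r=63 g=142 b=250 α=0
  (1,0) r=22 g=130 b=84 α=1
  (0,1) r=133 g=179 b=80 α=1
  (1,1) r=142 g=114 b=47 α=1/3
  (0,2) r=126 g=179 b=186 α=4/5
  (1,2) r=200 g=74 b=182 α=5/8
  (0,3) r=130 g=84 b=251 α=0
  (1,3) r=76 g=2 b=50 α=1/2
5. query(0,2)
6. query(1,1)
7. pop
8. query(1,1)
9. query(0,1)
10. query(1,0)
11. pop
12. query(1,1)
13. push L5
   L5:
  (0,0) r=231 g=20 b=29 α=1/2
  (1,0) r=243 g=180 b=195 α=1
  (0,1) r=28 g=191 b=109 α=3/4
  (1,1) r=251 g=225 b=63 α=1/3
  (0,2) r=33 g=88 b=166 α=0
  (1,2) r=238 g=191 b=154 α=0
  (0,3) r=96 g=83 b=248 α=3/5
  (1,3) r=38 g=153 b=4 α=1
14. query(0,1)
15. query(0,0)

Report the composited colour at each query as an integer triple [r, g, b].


(0,2) stack=L1,L2,L3,L4; from [0,0,0]:
after L1 α=5/7: [255/7, 835/7, 1005/7]
after L2 α=1/2: [698/7, 1353/14, 541/7]
after L3 α=5/7: [6856/49, 7968/49, 7487/49]
after L4 α=4/5: [31552/245, 43052/245, 43943/245]
→ [129, 176, 179]

query (1,1) [L1,L2,L3,L4] — begin 0,0,0
after L1 α=5/6: [5/3, 200, 120]
after L2 α=1/3: [196/9, 526/3, 148]
after L3 α=1/7: [860/21, 1177/7, 983/7]
after L4 α=1/3: [4702/63, 3152/21, 765/7]
→ [75, 150, 109]

query (1,1) [L1,L2,L3] — begin 0,0,0
+L1 (α=5/6) → [5/3, 200, 120]
+L2 (α=1/3) → [196/9, 526/3, 148]
+L3 (α=1/7) → [860/21, 1177/7, 983/7]
rounded: [41, 168, 140]

query (0,1) [L1,L2,L3] — begin 0,0,0
L1 α=5/6: [140, 1115/6, 305/6]
L2 α=3/4: [301/2, 4643/24, 1835/24]
L3 α=1/4: [1085/8, 6627/32, 2211/32]
= [136, 207, 69]

at x=1,y=0 over L1,L2,L3:
after L1 α=1/2: [87/2, 69/2, 44]
after L2 α=4/5: [363/2, 349/10, 832/5]
after L3 α=3/5: [522/5, 349/25, 4739/25]
= [104, 14, 190]

(1,1) stack=L1,L2; from [0,0,0]:
+L1 (α=5/6) → [5/3, 200, 120]
+L2 (α=1/3) → [196/9, 526/3, 148]
→ [22, 175, 148]

at x=0,y=1 over L1,L2,L5:
after L1 α=5/6: [140, 1115/6, 305/6]
after L2 α=3/4: [301/2, 4643/24, 1835/24]
after L5 α=3/4: [469/8, 18395/96, 9683/96]
rounded: [59, 192, 101]

(0,0) stack=L1,L2,L5; from [0,0,0]:
L1 α=3/5: [27, 468/5, 54/5]
L2 α=5/8: [373/4, 1051/10, 1087/40]
L5 α=1/2: [1297/8, 1251/20, 2247/80]
rounded: [162, 63, 28]


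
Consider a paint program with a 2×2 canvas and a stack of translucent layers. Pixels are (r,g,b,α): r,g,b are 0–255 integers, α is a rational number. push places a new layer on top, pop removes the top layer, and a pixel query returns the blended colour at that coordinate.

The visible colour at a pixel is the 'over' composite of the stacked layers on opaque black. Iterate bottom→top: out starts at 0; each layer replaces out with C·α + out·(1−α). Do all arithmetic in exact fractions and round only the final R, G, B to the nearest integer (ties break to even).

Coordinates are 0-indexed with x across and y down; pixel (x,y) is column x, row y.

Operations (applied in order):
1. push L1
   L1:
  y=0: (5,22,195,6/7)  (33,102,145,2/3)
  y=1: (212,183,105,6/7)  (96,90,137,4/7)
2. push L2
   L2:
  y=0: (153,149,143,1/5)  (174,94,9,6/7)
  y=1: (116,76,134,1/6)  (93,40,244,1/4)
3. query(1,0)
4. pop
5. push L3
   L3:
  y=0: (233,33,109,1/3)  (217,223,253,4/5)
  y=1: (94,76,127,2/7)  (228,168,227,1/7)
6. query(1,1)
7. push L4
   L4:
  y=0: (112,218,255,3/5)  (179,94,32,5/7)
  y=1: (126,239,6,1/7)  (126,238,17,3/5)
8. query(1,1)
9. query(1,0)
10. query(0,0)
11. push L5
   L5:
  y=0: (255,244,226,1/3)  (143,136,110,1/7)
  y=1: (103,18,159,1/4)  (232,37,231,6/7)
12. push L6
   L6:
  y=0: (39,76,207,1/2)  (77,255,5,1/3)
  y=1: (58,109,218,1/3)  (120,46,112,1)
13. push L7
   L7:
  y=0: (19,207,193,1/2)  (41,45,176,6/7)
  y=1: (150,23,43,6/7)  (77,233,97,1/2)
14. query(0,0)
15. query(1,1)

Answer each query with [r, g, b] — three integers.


query (1,0) [L1,L2] — begin 0,0,0
+L1 (α=2/3) → [22, 68, 290/3]
+L2 (α=6/7) → [1066/7, 632/7, 452/21]
→ [152, 90, 22]

(1,1) stack=L1,L3; from [0,0,0]:
after L1 α=4/7: [384/7, 360/7, 548/7]
after L3 α=1/7: [3900/49, 3336/49, 4877/49]
→ [80, 68, 100]

(1,1) stack=L1,L3,L4; from [0,0,0]:
+L1 (α=4/7) → [384/7, 360/7, 548/7]
+L3 (α=1/7) → [3900/49, 3336/49, 4877/49]
+L4 (α=3/5) → [26322/245, 41658/245, 12253/245]
= [107, 170, 50]

(1,0) stack=L1,L3,L4; from [0,0,0]:
+L1 (α=2/3) → [22, 68, 290/3]
+L3 (α=4/5) → [178, 192, 3326/15]
+L4 (α=5/7) → [1251/7, 122, 9052/105]
rounded: [179, 122, 86]

query (0,0) [L1,L3,L4] — begin 0,0,0
+L1 (α=6/7) → [30/7, 132/7, 1170/7]
+L3 (α=1/3) → [1691/21, 165/7, 3103/21]
+L4 (α=3/5) → [10438/105, 4908/35, 22271/105]
= [99, 140, 212]

(0,0) stack=L1,L3,L4,L5,L6,L7; from [0,0,0]:
L1 α=6/7: [30/7, 132/7, 1170/7]
L3 α=1/3: [1691/21, 165/7, 3103/21]
L4 α=3/5: [10438/105, 4908/35, 22271/105]
L5 α=1/3: [47651/315, 18356/105, 68272/315]
L6 α=1/2: [29968/315, 13168/105, 133477/630]
L7 α=1/2: [35953/630, 34903/210, 255067/1260]
= [57, 166, 202]

query (1,1) [L1,L3,L4,L5,L6,L7] — begin 0,0,0
L1 α=4/7: [384/7, 360/7, 548/7]
L3 α=1/7: [3900/49, 3336/49, 4877/49]
L4 α=3/5: [26322/245, 41658/245, 12253/245]
L5 α=6/7: [367362/1715, 96048/1715, 351823/1715]
L6 α=1: [120, 46, 112]
L7 α=1/2: [197/2, 279/2, 209/2]
→ [98, 140, 104]


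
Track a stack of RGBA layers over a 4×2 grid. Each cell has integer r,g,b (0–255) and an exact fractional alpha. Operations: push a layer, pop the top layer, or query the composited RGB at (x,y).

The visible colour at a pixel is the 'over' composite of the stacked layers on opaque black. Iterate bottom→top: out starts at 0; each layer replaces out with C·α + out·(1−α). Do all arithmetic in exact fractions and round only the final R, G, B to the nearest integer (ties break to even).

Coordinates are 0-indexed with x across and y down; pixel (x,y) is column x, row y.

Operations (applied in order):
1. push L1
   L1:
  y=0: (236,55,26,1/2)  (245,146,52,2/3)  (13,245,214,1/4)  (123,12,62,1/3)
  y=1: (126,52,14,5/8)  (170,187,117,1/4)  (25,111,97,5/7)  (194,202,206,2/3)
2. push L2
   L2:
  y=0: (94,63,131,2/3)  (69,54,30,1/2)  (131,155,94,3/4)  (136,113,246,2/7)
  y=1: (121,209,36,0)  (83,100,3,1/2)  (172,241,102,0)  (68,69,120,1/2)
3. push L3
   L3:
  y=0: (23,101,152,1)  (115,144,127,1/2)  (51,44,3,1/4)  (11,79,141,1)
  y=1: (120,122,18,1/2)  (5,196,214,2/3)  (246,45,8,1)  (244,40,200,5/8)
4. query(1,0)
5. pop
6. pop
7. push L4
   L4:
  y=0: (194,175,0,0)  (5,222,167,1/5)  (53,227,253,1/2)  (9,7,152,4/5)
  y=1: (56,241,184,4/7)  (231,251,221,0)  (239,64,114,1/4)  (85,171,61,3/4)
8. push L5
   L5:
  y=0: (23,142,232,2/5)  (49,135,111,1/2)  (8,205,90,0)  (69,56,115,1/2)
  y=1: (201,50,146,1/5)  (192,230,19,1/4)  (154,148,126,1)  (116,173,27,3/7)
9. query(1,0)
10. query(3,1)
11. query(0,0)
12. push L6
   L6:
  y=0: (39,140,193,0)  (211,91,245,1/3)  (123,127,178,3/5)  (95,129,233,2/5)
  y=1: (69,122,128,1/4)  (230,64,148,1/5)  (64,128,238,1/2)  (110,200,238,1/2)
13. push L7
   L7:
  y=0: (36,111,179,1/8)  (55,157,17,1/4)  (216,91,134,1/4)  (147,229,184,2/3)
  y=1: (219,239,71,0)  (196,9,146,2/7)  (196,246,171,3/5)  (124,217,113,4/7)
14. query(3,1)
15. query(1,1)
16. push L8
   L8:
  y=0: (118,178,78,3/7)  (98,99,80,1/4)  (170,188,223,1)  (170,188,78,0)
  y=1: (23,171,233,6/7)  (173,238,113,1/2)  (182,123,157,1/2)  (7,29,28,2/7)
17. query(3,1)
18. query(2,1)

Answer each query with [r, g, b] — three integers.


at x=1,y=0 over L1,L2,L3:
L1 α=2/3: [490/3, 292/3, 104/3]
L2 α=1/2: [697/6, 227/3, 97/3]
L3 α=1/2: [1387/12, 659/6, 239/3]
rounded: [116, 110, 80]

query (1,0) [L1,L4,L5] — begin 0,0,0
+L1 (α=2/3) → [490/3, 292/3, 104/3]
+L4 (α=1/5) → [395/3, 1834/15, 917/15]
+L5 (α=1/2) → [271/3, 3859/30, 1291/15]
rounded: [90, 129, 86]

query (3,1) [L1,L4,L5] — begin 0,0,0
+L1 (α=2/3) → [388/3, 404/3, 412/3]
+L4 (α=3/4) → [1153/12, 1943/12, 961/12]
+L5 (α=3/7) → [2197/21, 500/3, 172/3]
= [105, 167, 57]

at x=0,y=0 over L1,L4,L5:
L1 α=1/2: [118, 55/2, 13]
L4 α=0: [118, 55/2, 13]
L5 α=2/5: [80, 733/10, 503/5]
→ [80, 73, 101]

(3,1) stack=L1,L4,L5,L6,L7; from [0,0,0]:
L1 α=2/3: [388/3, 404/3, 412/3]
L4 α=3/4: [1153/12, 1943/12, 961/12]
L5 α=3/7: [2197/21, 500/3, 172/3]
L6 α=1/2: [4507/42, 550/3, 443/3]
L7 α=4/7: [11451/98, 1418/7, 895/7]
rounded: [117, 203, 128]

(1,1) stack=L1,L4,L5,L6,L7; from [0,0,0]:
+L1 (α=1/4) → [85/2, 187/4, 117/4]
+L4 (α=0) → [85/2, 187/4, 117/4]
+L5 (α=1/4) → [639/8, 1481/16, 427/16]
+L6 (α=1/5) → [1099/10, 1737/20, 1019/20]
+L7 (α=2/7) → [269/2, 1809/28, 2187/28]
rounded: [134, 65, 78]

at x=3,y=1 over L1,L4,L5,L6,L7,L8:
after L1 α=2/3: [388/3, 404/3, 412/3]
after L4 α=3/4: [1153/12, 1943/12, 961/12]
after L5 α=3/7: [2197/21, 500/3, 172/3]
after L6 α=1/2: [4507/42, 550/3, 443/3]
after L7 α=4/7: [11451/98, 1418/7, 895/7]
after L8 α=2/7: [58627/686, 7496/49, 4867/49]
= [85, 153, 99]

query (2,1) [L1,L4,L5,L6,L7,L8] — begin 0,0,0
after L1 α=5/7: [125/7, 555/7, 485/7]
after L4 α=1/4: [512/7, 2113/28, 2253/28]
after L5 α=1: [154, 148, 126]
after L6 α=1/2: [109, 138, 182]
after L7 α=3/5: [806/5, 1014/5, 877/5]
after L8 α=1/2: [858/5, 1629/10, 831/5]
→ [172, 163, 166]


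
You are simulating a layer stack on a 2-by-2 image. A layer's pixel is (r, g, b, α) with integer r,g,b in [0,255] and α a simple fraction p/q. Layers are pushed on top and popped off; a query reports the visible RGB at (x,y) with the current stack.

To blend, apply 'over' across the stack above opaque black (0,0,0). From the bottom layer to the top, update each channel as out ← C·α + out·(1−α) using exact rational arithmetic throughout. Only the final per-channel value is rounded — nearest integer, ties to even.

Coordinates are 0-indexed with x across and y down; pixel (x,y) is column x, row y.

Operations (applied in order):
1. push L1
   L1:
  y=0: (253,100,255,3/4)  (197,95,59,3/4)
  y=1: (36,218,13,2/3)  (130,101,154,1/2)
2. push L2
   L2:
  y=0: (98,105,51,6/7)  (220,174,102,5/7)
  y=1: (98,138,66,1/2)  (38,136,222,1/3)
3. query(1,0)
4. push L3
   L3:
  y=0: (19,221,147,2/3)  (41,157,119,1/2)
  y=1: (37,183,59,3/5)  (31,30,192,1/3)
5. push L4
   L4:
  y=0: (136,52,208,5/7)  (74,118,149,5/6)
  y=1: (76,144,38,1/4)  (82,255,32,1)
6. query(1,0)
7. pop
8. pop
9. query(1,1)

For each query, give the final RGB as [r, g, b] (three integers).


at x=1,y=0 over L1,L2:
after L1 α=3/4: [591/4, 285/4, 177/4]
after L2 α=5/7: [2791/14, 2025/14, 171/2]
rounded: [199, 145, 86]

at x=1,y=0 over L1,L2,L3,L4:
L1 α=3/4: [591/4, 285/4, 177/4]
L2 α=5/7: [2791/14, 2025/14, 171/2]
L3 α=1/2: [3365/28, 4223/28, 409/4]
L4 α=5/6: [4575/56, 20743/168, 3389/24]
= [82, 123, 141]

query (1,1) [L1,L2] — begin 0,0,0
+L1 (α=1/2) → [65, 101/2, 77]
+L2 (α=1/3) → [56, 79, 376/3]
→ [56, 79, 125]


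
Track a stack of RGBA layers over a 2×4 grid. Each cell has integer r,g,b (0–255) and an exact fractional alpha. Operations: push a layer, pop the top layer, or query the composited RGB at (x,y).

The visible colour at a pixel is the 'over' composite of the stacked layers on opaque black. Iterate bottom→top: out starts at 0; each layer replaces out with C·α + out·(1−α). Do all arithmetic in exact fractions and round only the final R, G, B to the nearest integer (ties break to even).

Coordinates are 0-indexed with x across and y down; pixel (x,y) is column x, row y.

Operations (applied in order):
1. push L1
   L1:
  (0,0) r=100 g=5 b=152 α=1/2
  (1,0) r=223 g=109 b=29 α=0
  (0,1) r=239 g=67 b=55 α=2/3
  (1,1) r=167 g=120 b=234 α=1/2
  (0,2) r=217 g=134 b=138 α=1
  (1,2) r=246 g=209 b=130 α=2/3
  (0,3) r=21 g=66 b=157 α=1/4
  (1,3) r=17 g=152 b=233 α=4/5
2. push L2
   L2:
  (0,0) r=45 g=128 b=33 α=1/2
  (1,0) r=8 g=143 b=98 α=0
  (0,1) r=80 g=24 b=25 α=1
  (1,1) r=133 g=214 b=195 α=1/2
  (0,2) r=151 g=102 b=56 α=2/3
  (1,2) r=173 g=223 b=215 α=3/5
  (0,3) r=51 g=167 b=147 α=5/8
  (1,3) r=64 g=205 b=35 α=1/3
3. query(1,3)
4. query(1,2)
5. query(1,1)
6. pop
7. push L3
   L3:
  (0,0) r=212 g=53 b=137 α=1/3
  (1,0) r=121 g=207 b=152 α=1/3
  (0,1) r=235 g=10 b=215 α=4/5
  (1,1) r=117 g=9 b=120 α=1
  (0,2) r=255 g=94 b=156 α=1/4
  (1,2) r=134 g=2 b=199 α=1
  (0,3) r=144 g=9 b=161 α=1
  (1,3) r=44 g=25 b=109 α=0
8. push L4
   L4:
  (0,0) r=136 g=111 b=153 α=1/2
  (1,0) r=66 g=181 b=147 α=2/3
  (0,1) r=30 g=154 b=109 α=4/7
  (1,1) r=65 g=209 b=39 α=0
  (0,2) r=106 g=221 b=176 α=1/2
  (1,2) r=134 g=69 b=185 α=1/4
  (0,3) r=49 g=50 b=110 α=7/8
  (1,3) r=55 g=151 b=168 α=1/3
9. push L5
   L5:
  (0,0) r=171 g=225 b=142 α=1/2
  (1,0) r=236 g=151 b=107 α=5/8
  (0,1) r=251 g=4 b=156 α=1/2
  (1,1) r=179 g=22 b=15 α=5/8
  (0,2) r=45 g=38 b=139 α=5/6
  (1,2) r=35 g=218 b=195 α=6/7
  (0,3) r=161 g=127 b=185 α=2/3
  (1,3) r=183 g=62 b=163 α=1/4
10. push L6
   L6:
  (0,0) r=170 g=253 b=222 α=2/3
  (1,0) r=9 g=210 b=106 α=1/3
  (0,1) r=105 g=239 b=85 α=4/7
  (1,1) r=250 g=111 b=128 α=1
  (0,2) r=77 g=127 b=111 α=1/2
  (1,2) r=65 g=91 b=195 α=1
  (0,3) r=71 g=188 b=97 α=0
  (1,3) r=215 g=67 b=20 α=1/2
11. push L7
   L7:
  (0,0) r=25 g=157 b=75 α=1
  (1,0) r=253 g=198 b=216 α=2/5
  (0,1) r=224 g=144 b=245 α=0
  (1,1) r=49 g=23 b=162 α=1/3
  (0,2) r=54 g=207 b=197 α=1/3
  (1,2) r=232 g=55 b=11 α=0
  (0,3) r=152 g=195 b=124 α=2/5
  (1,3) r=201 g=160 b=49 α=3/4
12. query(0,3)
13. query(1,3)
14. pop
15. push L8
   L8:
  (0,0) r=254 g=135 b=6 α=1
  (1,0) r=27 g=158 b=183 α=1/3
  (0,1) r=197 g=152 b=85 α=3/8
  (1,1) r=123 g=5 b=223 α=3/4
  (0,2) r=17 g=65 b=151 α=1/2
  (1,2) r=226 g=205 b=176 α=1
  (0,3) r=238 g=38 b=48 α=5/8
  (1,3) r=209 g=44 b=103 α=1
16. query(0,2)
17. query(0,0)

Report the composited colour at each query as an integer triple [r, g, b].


(1,3) stack=L1,L2; from [0,0,0]:
+L1 (α=4/5) → [68/5, 608/5, 932/5]
+L2 (α=1/3) → [152/5, 747/5, 2039/15]
→ [30, 149, 136]

query (1,2) [L1,L2] — begin 0,0,0
after L1 α=2/3: [164, 418/3, 260/3]
after L2 α=3/5: [847/5, 2843/15, 491/3]
= [169, 190, 164]

(1,1) stack=L1,L2; from [0,0,0]:
L1 α=1/2: [167/2, 60, 117]
L2 α=1/2: [433/4, 137, 156]
= [108, 137, 156]

(0,3) stack=L1,L3,L4,L5,L6,L7; from [0,0,0]:
+L1 (α=1/4) → [21/4, 33/2, 157/4]
+L3 (α=1) → [144, 9, 161]
+L4 (α=7/8) → [487/8, 359/8, 931/8]
+L5 (α=2/3) → [1021/8, 797/8, 1297/8]
+L6 (α=0) → [1021/8, 797/8, 1297/8]
+L7 (α=2/5) → [1099/8, 5511/40, 1175/8]
= [137, 138, 147]

at x=1,y=3 over L1,L3,L4,L5,L6,L7:
+L1 (α=4/5) → [68/5, 608/5, 932/5]
+L3 (α=0) → [68/5, 608/5, 932/5]
+L4 (α=1/3) → [137/5, 657/5, 2704/15]
+L5 (α=1/4) → [663/10, 2281/20, 3519/20]
+L6 (α=1/2) → [2813/20, 3621/40, 3919/40]
+L7 (α=3/4) → [14873/80, 22821/160, 9799/160]
→ [186, 143, 61]

(0,2) stack=L1,L3,L4,L5,L6,L8; from [0,0,0]:
+L1 (α=1) → [217, 134, 138]
+L3 (α=1/4) → [453/2, 124, 285/2]
+L4 (α=1/2) → [665/4, 345/2, 637/4]
+L5 (α=5/6) → [1565/24, 725/12, 1139/8]
+L6 (α=1/2) → [3413/48, 2249/24, 2027/16]
+L8 (α=1/2) → [4229/96, 3809/48, 4443/32]
rounded: [44, 79, 139]

(0,0) stack=L1,L3,L4,L5,L6,L8; from [0,0,0]:
after L1 α=1/2: [50, 5/2, 76]
after L3 α=1/3: [104, 58/3, 289/3]
after L4 α=1/2: [120, 391/6, 374/3]
after L5 α=1/2: [291/2, 1741/12, 400/3]
after L6 α=2/3: [971/6, 7813/36, 1732/9]
after L8 α=1: [254, 135, 6]
= [254, 135, 6]
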